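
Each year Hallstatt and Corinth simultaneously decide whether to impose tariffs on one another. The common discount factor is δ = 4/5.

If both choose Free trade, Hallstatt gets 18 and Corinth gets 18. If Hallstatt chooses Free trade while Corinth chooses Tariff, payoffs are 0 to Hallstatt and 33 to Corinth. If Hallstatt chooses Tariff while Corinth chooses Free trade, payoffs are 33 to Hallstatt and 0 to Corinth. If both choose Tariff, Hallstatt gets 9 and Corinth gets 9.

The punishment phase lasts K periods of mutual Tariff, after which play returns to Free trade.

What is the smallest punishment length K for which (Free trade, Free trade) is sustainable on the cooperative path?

Need Σ_{k=1}^{K} δ^k ≥ (33−18)/(18−9) = 1.6667 at δ = 4/5.
At K = 2 the sum is 1.4400 < 1.6667; at K = 3 it is 1.9520 ≥ 1.6667.
So the minimum punishment length is K = 3.

3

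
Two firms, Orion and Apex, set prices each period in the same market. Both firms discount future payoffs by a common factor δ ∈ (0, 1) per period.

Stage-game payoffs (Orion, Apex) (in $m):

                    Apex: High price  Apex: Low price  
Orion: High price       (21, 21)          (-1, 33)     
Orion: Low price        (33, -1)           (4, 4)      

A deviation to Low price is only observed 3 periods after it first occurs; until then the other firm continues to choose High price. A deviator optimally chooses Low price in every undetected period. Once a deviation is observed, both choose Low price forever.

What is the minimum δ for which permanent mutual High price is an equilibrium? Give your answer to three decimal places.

0.745

Deviating for the 3 undetected periods gains 33−21 = 12 per period over cooperation, then loses 21−4 = 17 per period forever once punishment starts.
Gain: 12(1 + δ + … + δ^2); loss: 17·δ^3/(1−δ).
No profitable deviation ⇔ 12(1−δ^3) ≤ 17·δ^3, i.e. δ^3 ≥ 12/(12+17) = 12/29.
Hence δ ≥ (12/29)^(1/3) ≈ 0.745.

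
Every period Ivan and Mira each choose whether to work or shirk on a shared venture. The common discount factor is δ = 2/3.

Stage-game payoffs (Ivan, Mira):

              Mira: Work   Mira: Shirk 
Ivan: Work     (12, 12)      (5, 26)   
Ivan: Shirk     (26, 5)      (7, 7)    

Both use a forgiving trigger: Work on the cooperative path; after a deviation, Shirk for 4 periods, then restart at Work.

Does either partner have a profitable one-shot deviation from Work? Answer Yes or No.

Yes

A one-shot deviation gives 26 now, then 7 for 4 periods, then back to 12.
Gain from deviating: (26−12) today; loss: (12−7) in each of the next 4 periods.
No-deviation condition: (12−7)(δ+…+δ^4) ≥ 26−12, i.e. δ+…+δ^4 ≥ 14/5.
At δ = 2/3: δ+…+δ^4 = 1.6049 < 2.8000.
So cooperation is not sustainable.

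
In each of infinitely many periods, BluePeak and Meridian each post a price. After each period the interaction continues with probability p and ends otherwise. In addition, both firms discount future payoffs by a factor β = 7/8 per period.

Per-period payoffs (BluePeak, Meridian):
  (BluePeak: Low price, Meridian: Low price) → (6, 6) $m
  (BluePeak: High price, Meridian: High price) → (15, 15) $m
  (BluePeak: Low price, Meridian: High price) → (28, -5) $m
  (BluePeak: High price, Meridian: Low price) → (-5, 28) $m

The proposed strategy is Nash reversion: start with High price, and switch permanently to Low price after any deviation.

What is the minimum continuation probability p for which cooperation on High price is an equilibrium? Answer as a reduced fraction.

Expected continuation weight on next period's payoff is β·p = 7/8·p, which plays the role of the discount factor.
Cooperation requires 7/8·p ≥ (28−15)/(28−6) = 13/22, hence p ≥ 52/77.

52/77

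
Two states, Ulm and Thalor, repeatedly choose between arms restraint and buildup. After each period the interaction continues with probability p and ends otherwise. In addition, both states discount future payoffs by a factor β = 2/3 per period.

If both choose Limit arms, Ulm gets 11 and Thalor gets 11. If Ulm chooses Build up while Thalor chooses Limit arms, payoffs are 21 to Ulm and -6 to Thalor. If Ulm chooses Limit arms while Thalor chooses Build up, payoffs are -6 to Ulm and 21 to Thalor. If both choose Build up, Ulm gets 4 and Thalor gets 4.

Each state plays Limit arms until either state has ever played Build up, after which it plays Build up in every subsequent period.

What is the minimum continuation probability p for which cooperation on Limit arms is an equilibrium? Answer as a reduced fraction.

Expected continuation weight on next period's payoff is β·p = 2/3·p, which plays the role of the discount factor.
Cooperation requires 2/3·p ≥ (21−11)/(21−4) = 10/17, hence p ≥ 15/17.

15/17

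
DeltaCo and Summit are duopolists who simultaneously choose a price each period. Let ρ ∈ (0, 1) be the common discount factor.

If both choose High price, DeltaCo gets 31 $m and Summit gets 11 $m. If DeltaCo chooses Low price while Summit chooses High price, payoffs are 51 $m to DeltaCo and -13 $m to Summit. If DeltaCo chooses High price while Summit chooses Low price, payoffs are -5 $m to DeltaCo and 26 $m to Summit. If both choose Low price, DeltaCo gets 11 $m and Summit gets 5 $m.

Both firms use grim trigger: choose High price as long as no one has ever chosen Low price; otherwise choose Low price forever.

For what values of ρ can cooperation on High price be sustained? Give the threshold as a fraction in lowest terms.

DeltaCo: cooperation gives 31 each period; deviation gives 51 once then 11 forever.
  31/(1−ρ) ≥ 51 + 11ρ/(1−ρ) ⇒ ρ ≥ 20/40 = 1/2.
Summit: cooperation gives 11 each period; deviation gives 26 once then 5 forever.
  ρ ≥ 15/21 = 5/7.
Both must hold, so the binding constraint is Summit's: ρ ≥ 5/7.

5/7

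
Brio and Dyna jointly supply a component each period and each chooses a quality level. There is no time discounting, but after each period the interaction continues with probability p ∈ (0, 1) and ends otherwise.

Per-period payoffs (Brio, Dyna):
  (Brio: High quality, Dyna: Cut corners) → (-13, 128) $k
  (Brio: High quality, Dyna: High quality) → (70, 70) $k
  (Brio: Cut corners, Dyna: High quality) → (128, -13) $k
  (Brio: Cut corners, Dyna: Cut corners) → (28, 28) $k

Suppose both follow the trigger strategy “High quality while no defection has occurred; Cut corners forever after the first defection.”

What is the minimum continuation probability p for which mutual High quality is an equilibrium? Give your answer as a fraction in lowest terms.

Expected cooperation value is 70 + p·70 + p²·70 + … = 70/(1−p); deviation gives 128 + p·28/(1−p).
70 ≥ 128(1−p) + 28p ⇒ 100p ≥ 58 ⇒ p ≥ 58/100 = 29/50.

29/50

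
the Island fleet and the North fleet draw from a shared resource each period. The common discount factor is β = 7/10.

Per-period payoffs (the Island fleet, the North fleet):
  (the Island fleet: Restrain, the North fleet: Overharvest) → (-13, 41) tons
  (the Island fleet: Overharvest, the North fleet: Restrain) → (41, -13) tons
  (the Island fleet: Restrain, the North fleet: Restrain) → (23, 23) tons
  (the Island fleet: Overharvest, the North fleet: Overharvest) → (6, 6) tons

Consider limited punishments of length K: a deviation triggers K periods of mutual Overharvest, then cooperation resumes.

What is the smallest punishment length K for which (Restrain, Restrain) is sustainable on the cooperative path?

No profitable deviation requires (23−6)(β+…+β^K) ≥ 41−23, i.e. β+…+β^K ≥ 18/17 ≈ 1.0588.
With β = 7/10, the partial sums are K=1: 0.7000, K=2: 1.1900.
K = 2 is the first length at which the sum reaches 1.0588.

2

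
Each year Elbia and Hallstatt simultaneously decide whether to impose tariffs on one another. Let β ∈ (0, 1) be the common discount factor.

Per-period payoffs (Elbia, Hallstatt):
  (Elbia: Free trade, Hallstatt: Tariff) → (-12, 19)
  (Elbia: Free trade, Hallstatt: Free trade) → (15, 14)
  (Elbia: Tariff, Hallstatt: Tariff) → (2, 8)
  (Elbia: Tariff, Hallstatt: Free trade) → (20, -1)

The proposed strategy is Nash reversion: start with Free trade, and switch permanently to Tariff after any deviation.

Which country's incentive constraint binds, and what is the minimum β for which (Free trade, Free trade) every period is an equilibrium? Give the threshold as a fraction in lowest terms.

For Elbia: deviation gain 20−15 = 5, per-period punishment loss 15−2 = 13. IC gives β ≥ 5/18.
For Hallstatt: gain 5, loss 6 per period, so β ≥ 5/11.
The tighter constraint is Hallstatt's, so cooperation needs β ≥ 5/11.

Hallstatt; β ≥ 5/11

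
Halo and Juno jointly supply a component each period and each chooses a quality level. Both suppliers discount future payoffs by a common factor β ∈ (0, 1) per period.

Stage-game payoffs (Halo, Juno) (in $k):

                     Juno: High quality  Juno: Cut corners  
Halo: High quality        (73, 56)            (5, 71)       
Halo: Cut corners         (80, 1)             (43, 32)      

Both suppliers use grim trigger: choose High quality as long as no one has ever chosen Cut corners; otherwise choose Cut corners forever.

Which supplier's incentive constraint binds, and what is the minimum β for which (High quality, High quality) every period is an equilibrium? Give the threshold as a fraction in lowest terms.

Juno; β ≥ 5/13

For Halo: deviation gain 80−73 = 7, per-period punishment loss 73−43 = 30. IC gives β ≥ 7/37.
For Juno: gain 15, loss 24 per period, so β ≥ 15/39 = 5/13.
The tighter constraint is Juno's, so cooperation needs β ≥ 5/13.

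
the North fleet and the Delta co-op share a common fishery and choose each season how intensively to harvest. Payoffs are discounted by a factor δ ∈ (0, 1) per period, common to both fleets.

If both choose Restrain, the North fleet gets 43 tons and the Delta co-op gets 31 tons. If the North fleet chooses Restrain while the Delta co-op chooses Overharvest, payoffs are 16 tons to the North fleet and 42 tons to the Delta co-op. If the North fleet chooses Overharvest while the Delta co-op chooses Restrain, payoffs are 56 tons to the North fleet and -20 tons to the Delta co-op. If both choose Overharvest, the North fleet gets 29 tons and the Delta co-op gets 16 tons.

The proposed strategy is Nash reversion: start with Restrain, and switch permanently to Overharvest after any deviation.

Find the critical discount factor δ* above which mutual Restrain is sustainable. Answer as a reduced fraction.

13/27

the North fleet: cooperation gives 43 each period; deviation gives 56 once then 29 forever.
  43/(1−δ) ≥ 56 + 29δ/(1−δ) ⇒ δ ≥ 13/27.
the Delta co-op: cooperation gives 31 each period; deviation gives 42 once then 16 forever.
  δ ≥ 11/26.
Both must hold, so the binding constraint is the North fleet's: δ ≥ 13/27.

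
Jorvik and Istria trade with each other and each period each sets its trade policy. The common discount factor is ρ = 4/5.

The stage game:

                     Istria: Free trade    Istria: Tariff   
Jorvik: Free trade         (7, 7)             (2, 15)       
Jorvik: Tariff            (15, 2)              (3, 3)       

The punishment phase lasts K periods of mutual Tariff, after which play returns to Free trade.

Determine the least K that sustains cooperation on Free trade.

4

IC: ρ(1−ρ^K)/(1−ρ) ≥ (15−7)/(7−3) = 2.
With ρ = 4/5: need 1 − ρ^K ≥ 2·(1−4/5)/(4/5), i.e. ρ^K ≤ 0.5000.
Since (4/5)^3 = 0.5120 and (4/5)^4 = 0.4096, the smallest such K is 4.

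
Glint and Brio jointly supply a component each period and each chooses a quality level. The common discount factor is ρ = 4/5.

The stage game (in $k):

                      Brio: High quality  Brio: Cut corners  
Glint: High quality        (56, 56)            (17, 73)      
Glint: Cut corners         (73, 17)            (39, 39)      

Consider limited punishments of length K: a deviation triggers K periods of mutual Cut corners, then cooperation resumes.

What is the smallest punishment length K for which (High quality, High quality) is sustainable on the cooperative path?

No profitable deviation requires (56−39)(ρ+…+ρ^K) ≥ 73−56, i.e. ρ+…+ρ^K ≥ 1 ≈ 1.0000.
With ρ = 4/5, the partial sums are K=1: 0.8000, K=2: 1.4400.
K = 2 is the first length at which the sum reaches 1.0000.

2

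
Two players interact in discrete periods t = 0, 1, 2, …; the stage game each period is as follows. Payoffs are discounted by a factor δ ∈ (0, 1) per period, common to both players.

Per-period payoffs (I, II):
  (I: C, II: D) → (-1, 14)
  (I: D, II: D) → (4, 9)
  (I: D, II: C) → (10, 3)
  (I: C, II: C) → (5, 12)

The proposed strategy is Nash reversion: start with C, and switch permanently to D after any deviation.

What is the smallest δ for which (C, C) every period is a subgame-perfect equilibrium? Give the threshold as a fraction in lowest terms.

5/6

I: cooperation gives 5 each period; deviation gives 10 once then 4 forever.
  5/(1−δ) ≥ 10 + 4δ/(1−δ) ⇒ δ ≥ 5/6.
II: cooperation gives 12 each period; deviation gives 14 once then 9 forever.
  δ ≥ 2/5.
Both must hold, so the binding constraint is I's: δ ≥ 5/6.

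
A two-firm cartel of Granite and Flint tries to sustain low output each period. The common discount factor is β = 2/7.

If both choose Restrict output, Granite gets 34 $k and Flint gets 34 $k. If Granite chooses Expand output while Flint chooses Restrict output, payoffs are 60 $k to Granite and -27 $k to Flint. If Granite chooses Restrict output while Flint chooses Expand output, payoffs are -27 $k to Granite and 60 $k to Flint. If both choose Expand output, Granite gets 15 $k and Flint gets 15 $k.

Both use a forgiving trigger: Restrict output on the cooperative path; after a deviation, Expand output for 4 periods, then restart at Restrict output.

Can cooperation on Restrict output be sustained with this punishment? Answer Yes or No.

A one-shot deviation gives 60 now, then 15 for 4 periods, then back to 34.
Gain from deviating: (60−34) today; loss: (34−15) in each of the next 4 periods.
No-deviation condition: (34−15)(β+…+β^4) ≥ 60−34, i.e. β+…+β^4 ≥ 26/19.
At β = 2/7: β+…+β^4 = 0.3973 < 1.3684.
So cooperation is not sustainable.

No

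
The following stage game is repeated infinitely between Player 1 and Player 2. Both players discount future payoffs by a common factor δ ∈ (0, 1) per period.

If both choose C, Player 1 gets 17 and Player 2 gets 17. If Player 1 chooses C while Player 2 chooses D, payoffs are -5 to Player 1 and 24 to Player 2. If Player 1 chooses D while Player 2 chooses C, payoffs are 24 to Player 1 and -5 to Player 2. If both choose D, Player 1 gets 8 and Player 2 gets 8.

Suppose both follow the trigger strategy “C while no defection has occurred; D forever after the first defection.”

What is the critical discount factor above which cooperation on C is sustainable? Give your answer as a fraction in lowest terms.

7/16

Under grim trigger the critical discount factor is (T−C)/(T−P) with T = 24, C = 17, P = 8.
δ* = (24−17)/(24−8) = 7/16.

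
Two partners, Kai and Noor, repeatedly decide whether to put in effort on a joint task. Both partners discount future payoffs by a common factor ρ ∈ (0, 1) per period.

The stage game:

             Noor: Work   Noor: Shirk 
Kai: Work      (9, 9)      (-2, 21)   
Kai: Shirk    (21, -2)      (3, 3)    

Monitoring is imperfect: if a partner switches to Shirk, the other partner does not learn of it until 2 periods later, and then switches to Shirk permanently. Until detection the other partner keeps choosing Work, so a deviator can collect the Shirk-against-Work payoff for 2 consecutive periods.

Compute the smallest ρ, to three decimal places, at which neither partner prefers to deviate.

Deviating for the 2 undetected periods gains 21−9 = 12 per period over cooperation, then loses 9−3 = 6 per period forever once punishment starts.
Gain: 12(1 + ρ + … + ρ^1); loss: 6·ρ^2/(1−ρ).
No profitable deviation ⇔ 12(1−ρ^2) ≤ 6·ρ^2, i.e. ρ^2 ≥ 12/(12+6) = 2/3.
Hence ρ ≥ (2/3)^(1/2) ≈ 0.816.

0.816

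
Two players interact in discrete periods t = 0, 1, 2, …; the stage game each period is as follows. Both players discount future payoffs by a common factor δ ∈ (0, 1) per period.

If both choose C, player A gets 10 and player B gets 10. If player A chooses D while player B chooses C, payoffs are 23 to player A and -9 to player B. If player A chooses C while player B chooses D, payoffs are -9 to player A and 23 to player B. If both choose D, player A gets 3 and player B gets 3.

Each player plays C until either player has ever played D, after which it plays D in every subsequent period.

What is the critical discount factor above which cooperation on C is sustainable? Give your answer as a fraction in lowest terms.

13/20

10/(1−δ) ≥ 23 + 3δ/(1−δ)
10 ≥ 23 − 20δ
δ ≥ 13/20.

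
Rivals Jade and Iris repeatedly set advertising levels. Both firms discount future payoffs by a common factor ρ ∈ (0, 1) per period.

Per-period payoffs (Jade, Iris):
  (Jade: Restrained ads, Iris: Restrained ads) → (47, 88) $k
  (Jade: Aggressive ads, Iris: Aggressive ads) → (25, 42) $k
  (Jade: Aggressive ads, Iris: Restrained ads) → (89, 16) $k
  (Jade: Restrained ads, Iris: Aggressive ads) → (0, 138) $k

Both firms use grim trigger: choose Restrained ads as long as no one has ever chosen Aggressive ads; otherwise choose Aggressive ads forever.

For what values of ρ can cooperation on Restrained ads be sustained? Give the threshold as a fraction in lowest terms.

21/32

For Jade: deviation gain 89−47 = 42, per-period punishment loss 47−25 = 22. IC gives ρ ≥ 42/64 = 21/32.
For Iris: gain 50, loss 46 per period, so ρ ≥ 50/96 = 25/48.
The tighter constraint is Jade's, so cooperation needs ρ ≥ 21/32.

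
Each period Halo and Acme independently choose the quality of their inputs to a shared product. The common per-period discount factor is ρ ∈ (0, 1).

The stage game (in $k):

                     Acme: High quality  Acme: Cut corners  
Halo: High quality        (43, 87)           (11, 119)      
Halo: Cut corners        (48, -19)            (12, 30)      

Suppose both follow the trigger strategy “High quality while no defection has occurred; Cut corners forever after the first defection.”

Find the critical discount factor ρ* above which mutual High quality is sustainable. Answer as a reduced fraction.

Halo: cooperation gives 43 each period; deviation gives 48 once then 12 forever.
  43/(1−ρ) ≥ 48 + 12ρ/(1−ρ) ⇒ ρ ≥ 5/36.
Acme: cooperation gives 87 each period; deviation gives 119 once then 30 forever.
  ρ ≥ 32/89.
Both must hold, so the binding constraint is Acme's: ρ ≥ 32/89.

32/89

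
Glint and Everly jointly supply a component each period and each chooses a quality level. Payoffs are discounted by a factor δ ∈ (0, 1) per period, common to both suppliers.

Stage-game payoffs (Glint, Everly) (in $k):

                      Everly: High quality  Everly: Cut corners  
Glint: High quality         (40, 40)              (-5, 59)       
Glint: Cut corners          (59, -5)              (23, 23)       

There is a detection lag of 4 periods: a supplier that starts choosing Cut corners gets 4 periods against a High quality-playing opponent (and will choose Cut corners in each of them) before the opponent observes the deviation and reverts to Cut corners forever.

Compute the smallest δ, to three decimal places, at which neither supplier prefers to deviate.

0.852

The best deviation is to choose Cut corners for all 4 undetected periods, earning 59 each, then 23 forever once detected.
Deviation value: 59(1−δ^4)/(1−δ) + 23δ^4/(1−δ); cooperation value: 40/(1−δ).
IC: 40 ≥ 59(1−δ^4) + 23δ^4 = 59 − 36δ^4.
So δ^4 ≥ 19/36, giving δ ≥ (19/36)^(1/4) ≈ 0.852.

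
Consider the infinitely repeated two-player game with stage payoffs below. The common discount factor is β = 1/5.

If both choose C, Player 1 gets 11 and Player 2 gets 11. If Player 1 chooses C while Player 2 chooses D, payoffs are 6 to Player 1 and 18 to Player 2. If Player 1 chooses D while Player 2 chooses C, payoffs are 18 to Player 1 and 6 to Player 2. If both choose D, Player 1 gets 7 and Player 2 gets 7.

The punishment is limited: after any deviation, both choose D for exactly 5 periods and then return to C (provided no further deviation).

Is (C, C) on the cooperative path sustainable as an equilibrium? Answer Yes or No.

IC: β+…+β^5 ≥ (18−11)/(11−7) = 7/4.
At β = 1/5: partial sum = 0.2499 < 1.7500. Cooperation not sustainable.

No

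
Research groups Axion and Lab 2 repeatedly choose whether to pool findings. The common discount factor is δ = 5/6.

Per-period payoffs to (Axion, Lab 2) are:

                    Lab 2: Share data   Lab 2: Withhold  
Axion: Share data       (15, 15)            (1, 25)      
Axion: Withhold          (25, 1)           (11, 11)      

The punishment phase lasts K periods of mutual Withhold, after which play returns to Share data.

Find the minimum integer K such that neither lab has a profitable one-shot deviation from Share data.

4

No profitable deviation requires (15−11)(δ+…+δ^K) ≥ 25−15, i.e. δ+…+δ^K ≥ 5/2 ≈ 2.5000.
With δ = 5/6, the partial sums are K=1: 0.8333, K=2: 1.5278, K=3: 2.1065, K=4: 2.5887.
K = 4 is the first length at which the sum reaches 2.5000.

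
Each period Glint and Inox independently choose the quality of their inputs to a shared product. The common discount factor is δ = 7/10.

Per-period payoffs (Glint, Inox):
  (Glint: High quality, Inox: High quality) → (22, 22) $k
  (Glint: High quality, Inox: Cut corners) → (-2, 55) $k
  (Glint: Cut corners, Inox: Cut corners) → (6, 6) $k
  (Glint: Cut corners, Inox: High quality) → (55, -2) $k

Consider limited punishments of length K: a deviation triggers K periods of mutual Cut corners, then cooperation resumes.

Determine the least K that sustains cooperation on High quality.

7

Need Σ_{k=1}^{K} δ^k ≥ (55−22)/(22−6) = 2.0625 at δ = 7/10.
At K = 6 the sum is 2.0588 < 2.0625; at K = 7 it is 2.1412 ≥ 2.0625.
So the minimum punishment length is K = 7.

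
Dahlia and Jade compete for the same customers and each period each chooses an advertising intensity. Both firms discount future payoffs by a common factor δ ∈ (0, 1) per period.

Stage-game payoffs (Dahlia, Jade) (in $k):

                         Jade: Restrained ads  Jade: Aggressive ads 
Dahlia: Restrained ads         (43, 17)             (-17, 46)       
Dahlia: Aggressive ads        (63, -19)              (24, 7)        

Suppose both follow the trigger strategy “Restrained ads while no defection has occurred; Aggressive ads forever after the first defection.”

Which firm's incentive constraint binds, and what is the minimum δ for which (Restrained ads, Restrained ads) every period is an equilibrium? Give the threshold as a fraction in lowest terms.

Jade; δ ≥ 29/39

Dahlia's threshold: (63−43)/(63−24) = 20/39.
Jade's threshold: (46−17)/(46−7) = 29/39.
20/39 < 29/39, so Jade binds and δ* = 29/39.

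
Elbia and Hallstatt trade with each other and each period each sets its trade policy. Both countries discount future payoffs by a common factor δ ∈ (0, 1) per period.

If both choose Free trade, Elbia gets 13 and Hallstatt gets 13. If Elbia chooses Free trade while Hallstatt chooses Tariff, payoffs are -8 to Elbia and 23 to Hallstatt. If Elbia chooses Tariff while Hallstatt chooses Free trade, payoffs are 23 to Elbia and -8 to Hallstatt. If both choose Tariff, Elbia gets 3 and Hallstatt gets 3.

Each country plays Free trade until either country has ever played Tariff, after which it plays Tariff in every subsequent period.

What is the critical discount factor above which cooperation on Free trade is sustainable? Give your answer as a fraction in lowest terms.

1/2

One-period gain from deviating is 23 − 13 = 10. The loss is 13 − 3 = 10 in every subsequent period, with present value 10·δ/(1−δ).
Deviation is unprofitable when 10·δ/(1−δ) ≥ 10, i.e. δ/(1−δ) ≥ 1.
Equivalently δ ≥ 10/(10+10) = 1/2.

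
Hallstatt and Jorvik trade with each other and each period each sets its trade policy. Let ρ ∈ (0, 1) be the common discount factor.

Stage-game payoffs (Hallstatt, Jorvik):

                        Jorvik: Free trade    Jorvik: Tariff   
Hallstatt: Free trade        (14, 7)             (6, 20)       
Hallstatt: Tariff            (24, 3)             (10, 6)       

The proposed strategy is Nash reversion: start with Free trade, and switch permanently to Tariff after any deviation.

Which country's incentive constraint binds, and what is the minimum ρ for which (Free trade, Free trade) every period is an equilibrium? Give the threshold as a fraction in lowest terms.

Hallstatt's threshold: (24−14)/(24−10) = 5/7.
Jorvik's threshold: (20−7)/(20−6) = 13/14.
5/7 < 13/14, so Jorvik binds and ρ* = 13/14.

Jorvik; ρ ≥ 13/14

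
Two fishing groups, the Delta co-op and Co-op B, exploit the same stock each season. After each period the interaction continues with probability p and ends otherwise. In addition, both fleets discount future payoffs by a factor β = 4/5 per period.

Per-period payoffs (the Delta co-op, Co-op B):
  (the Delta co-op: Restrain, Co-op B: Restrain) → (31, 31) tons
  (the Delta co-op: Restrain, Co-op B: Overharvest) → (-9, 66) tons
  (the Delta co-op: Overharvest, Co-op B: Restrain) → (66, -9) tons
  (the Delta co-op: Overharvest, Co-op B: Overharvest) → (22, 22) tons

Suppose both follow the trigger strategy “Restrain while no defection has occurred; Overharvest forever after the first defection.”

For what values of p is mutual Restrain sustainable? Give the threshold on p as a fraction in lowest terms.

175/176

Expected continuation weight on next period's payoff is β·p = 4/5·p, which plays the role of the discount factor.
Cooperation requires 4/5·p ≥ (66−31)/(66−22) = 35/44, hence p ≥ 175/176.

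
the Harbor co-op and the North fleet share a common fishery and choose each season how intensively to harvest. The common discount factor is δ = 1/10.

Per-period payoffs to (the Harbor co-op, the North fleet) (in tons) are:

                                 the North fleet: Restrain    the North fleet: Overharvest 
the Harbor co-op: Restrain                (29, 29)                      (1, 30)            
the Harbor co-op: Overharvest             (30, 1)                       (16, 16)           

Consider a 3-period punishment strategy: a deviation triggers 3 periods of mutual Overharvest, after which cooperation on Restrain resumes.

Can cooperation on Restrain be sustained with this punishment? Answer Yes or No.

Yes

Comparing payoff streams over the 4 periods until play realigns: cooperate → 29(1+δ+…+δ^3); deviate → 30 + 16(δ+…+δ^3).
Cooperation is sustained iff (29−16)(δ+…+δ^3) ≥ 30−29.
δ+…+δ^3 = 1/10·(1−(1/10)^3)/(1−1/10) = 0.1110, and (30−29)/(29−16) = 0.0769.
0.1110 ≥ 0.0769, so cooperation is sustainable.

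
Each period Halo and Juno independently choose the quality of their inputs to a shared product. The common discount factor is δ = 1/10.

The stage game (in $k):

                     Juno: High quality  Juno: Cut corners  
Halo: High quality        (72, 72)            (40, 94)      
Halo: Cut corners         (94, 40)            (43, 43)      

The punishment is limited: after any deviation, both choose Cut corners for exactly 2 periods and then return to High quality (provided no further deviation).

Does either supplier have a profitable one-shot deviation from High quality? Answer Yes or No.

A one-shot deviation gives 94 now, then 43 for 2 periods, then back to 72.
Gain from deviating: (94−72) today; loss: (72−43) in each of the next 2 periods.
No-deviation condition: (72−43)(δ+…+δ^2) ≥ 94−72, i.e. δ+…+δ^2 ≥ 22/29.
At δ = 1/10: δ+…+δ^2 = 0.1100 < 0.7586.
So cooperation is not sustainable.

Yes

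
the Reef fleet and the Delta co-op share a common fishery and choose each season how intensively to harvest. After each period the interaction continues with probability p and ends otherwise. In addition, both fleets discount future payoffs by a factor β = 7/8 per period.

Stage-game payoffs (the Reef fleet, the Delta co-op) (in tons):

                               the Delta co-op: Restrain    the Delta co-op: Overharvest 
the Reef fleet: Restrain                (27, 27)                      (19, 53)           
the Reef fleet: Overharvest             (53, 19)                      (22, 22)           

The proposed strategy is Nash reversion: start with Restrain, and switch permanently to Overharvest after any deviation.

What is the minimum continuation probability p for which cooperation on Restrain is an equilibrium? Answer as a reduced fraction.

Expected continuation weight on next period's payoff is β·p = 7/8·p, which plays the role of the discount factor.
Cooperation requires 7/8·p ≥ (53−27)/(53−22) = 26/31, hence p ≥ 208/217.

208/217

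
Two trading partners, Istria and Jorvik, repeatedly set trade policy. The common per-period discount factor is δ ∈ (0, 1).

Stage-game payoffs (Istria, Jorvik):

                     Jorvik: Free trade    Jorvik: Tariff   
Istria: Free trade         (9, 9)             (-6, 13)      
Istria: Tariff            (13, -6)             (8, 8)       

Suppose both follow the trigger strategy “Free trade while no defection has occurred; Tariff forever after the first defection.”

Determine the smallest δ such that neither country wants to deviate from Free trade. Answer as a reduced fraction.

4/5

9/(1−δ) ≥ 13 + 8δ/(1−δ)
9 ≥ 13 − 5δ
δ ≥ 4/5.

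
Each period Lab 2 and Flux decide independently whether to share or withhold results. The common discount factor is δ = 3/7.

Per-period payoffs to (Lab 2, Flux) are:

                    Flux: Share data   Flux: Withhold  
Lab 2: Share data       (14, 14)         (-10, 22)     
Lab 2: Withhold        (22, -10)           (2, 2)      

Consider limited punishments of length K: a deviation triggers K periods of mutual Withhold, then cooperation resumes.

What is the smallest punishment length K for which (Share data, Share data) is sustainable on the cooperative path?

Need Σ_{k=1}^{K} δ^k ≥ (22−14)/(14−2) = 0.6667 at δ = 3/7.
At K = 2 the sum is 0.6122 < 0.6667; at K = 3 it is 0.6910 ≥ 0.6667.
So the minimum punishment length is K = 3.

3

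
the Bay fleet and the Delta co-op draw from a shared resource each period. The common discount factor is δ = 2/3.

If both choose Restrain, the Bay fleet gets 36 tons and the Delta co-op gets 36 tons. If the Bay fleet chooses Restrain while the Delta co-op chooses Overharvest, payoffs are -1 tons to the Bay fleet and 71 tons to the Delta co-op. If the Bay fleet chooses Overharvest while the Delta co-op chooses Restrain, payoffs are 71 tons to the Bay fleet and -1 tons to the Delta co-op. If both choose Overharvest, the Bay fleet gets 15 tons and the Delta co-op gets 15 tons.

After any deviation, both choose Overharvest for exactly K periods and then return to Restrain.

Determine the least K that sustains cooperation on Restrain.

Need Σ_{k=1}^{K} δ^k ≥ (71−36)/(36−15) = 1.6667 at δ = 2/3.
At K = 4 the sum is 1.6049 < 1.6667; at K = 5 it is 1.7366 ≥ 1.6667.
So the minimum punishment length is K = 5.

5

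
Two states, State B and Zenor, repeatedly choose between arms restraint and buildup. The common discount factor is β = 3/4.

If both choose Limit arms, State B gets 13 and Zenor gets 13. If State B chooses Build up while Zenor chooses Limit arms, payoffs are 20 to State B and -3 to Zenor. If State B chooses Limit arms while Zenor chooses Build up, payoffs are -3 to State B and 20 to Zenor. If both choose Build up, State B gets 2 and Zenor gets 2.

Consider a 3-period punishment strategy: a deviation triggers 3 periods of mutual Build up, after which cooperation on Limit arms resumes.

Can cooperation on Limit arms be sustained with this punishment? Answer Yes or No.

IC: β+…+β^3 ≥ (20−13)/(13−2) = 7/11.
At β = 3/4: partial sum = 1.7344 ≥ 0.6364. Cooperation sustainable.

Yes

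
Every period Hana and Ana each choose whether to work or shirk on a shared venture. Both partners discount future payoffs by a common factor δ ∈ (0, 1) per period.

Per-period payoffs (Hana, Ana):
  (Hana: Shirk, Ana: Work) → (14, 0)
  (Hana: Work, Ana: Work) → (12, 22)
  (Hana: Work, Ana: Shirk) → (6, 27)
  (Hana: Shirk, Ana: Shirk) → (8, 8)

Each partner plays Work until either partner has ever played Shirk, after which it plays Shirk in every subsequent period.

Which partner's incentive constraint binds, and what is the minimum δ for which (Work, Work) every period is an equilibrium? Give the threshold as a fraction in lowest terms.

For Hana: deviation gain 14−12 = 2, per-period punishment loss 12−8 = 4. IC gives δ ≥ 2/6 = 1/3.
For Ana: gain 5, loss 14 per period, so δ ≥ 5/19.
The tighter constraint is Hana's, so cooperation needs δ ≥ 1/3.

Hana; δ ≥ 1/3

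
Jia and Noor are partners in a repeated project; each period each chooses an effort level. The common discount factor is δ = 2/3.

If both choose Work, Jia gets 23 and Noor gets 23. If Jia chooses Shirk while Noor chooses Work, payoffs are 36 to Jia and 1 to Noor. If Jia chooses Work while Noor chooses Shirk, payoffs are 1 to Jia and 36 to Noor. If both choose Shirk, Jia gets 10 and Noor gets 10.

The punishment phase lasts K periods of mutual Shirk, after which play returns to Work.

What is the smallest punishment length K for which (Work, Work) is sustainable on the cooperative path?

2

No profitable deviation requires (23−10)(δ+…+δ^K) ≥ 36−23, i.e. δ+…+δ^K ≥ 1 ≈ 1.0000.
With δ = 2/3, the partial sums are K=1: 0.6667, K=2: 1.1111.
K = 2 is the first length at which the sum reaches 1.0000.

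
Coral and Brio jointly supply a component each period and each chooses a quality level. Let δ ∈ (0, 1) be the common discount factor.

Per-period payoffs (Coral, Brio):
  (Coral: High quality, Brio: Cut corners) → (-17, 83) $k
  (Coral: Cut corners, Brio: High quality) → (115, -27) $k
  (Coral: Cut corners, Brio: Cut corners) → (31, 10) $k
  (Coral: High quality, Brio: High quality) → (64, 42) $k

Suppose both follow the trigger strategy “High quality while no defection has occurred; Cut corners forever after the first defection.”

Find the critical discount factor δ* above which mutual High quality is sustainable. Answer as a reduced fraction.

Coral: cooperation gives 64 each period; deviation gives 115 once then 31 forever.
  64/(1−δ) ≥ 115 + 31δ/(1−δ) ⇒ δ ≥ 51/84 = 17/28.
Brio: cooperation gives 42 each period; deviation gives 83 once then 10 forever.
  δ ≥ 41/73.
Both must hold, so the binding constraint is Coral's: δ ≥ 17/28.

17/28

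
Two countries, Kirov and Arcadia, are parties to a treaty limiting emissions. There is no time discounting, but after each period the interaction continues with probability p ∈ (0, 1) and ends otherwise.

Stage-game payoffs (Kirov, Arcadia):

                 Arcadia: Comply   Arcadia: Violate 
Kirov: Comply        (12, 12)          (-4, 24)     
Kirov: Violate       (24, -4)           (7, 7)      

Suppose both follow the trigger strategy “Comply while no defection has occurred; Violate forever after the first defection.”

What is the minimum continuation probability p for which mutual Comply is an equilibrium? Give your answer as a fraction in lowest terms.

With no time discounting, the continuation probability p plays the role of the discount factor.
Grim-trigger IC: 12/(1−p) ≥ 24 + 7p/(1−p) ⇒ p ≥ (24−12)/(24−7) = 12/17.

12/17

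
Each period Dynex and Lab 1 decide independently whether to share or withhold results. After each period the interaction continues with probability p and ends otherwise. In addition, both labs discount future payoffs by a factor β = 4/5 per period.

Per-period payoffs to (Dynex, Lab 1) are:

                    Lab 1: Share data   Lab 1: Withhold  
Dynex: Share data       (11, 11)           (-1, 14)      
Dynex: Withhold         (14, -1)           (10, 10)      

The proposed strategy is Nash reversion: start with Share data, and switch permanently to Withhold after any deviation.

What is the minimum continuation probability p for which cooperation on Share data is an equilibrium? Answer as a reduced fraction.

15/16

Expected continuation weight on next period's payoff is β·p = 4/5·p, which plays the role of the discount factor.
Cooperation requires 4/5·p ≥ (14−11)/(14−10) = 3/4, hence p ≥ 15/16.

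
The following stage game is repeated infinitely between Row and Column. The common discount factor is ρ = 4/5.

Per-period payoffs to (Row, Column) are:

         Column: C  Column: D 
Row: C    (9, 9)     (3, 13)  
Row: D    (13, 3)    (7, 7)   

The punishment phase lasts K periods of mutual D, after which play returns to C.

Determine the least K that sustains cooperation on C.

No profitable deviation requires (9−7)(ρ+…+ρ^K) ≥ 13−9, i.e. ρ+…+ρ^K ≥ 2 ≈ 2.0000.
With ρ = 4/5, the partial sums are K=1: 0.8000, K=2: 1.4400, K=3: 1.9520, K=4: 2.3616.
K = 4 is the first length at which the sum reaches 2.0000.

4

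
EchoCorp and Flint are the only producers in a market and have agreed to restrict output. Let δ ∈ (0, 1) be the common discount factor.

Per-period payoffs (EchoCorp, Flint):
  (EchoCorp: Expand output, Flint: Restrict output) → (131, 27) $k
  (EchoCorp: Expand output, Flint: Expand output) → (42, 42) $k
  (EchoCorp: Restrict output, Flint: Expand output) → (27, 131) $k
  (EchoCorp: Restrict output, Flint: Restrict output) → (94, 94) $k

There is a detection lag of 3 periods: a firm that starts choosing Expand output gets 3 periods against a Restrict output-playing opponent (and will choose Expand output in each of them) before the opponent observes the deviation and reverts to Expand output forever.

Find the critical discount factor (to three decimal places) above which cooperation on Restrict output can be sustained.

Deviating for the 3 undetected periods gains 131−94 = 37 per period over cooperation, then loses 94−42 = 52 per period forever once punishment starts.
Gain: 37(1 + δ + … + δ^2); loss: 52·δ^3/(1−δ).
No profitable deviation ⇔ 37(1−δ^3) ≤ 52·δ^3, i.e. δ^3 ≥ 37/(37+52) = 37/89.
Hence δ ≥ (37/89)^(1/3) ≈ 0.746.

0.746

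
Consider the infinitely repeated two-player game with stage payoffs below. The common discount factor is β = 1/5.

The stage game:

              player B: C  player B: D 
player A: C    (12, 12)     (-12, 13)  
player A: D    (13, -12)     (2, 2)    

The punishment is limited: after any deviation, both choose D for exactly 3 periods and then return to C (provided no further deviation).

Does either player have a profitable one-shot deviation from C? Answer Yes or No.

IC: β+…+β^3 ≥ (13−12)/(12−2) = 1/10.
At β = 1/5: partial sum = 0.2480 ≥ 0.1000. Cooperation sustainable.

No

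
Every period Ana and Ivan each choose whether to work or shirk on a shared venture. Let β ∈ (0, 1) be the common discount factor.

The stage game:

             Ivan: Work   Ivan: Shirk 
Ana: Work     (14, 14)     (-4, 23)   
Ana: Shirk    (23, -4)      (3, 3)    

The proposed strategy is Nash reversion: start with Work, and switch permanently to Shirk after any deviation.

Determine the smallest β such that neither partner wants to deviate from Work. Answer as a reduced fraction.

9/20

Cooperation forever yields 14 each period: 14/(1−β).
Deviating yields 23 once, then 3 forever: 23 + 3β/(1−β).
No profitable deviation requires 14/(1−β) ≥ 23 + 3β/(1−β).
Multiplying by (1−β): 14 ≥ 23(1−β) + 3β = 23 − 20β.
So 20β ≥ 9, i.e. β ≥ 9/20.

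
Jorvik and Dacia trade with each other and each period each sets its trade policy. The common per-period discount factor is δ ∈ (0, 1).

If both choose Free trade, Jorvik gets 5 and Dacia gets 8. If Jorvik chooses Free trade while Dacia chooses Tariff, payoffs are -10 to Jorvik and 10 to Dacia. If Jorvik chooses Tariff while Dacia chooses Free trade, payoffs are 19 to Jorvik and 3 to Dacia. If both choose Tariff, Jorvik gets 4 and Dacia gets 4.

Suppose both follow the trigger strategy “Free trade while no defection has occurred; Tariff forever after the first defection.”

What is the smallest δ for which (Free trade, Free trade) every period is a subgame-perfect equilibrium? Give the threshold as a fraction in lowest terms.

Jorvik: cooperation gives 5 each period; deviation gives 19 once then 4 forever.
  5/(1−δ) ≥ 19 + 4δ/(1−δ) ⇒ δ ≥ 14/15.
Dacia: cooperation gives 8 each period; deviation gives 10 once then 4 forever.
  δ ≥ 2/6 = 1/3.
Both must hold, so the binding constraint is Jorvik's: δ ≥ 14/15.

14/15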